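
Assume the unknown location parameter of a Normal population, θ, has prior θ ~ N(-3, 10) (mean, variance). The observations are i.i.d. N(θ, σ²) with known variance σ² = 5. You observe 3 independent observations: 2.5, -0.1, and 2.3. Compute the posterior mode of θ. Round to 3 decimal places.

θ̂_MAP = 0.914

n = 3; x̄ = (2.5 + (-0.1) + 2.3)/3 = 4.7/3 = 47/30 ≈ 1.5667.
For a Normal prior and Normal likelihood with known variance, the posterior is Normal; its mode equals its mean, the precision-weighted average.
Prior precision 1/σ₀² = 1/10 = 0.1; data precision n/σ² = 3/5 = 0.6.
θ̂ = (0.1·(-3) + 0.6·(47/30)) / (0.1 + 0.6) = 0.64/0.7 = 32/35 ≈ 0.914.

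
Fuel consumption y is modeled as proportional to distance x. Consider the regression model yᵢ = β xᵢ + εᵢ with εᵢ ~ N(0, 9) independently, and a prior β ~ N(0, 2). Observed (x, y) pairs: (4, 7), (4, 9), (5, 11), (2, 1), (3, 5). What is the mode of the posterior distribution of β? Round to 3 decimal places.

log p(β | y) = −Σ(yᵢ − βxᵢ)²/(2·9) − β²/(2·2) + const.
Setting the derivative to zero: Σxᵢ(yᵢ − βxᵢ)/9 − β/2 = 0, so β = Σxᵢyᵢ / (Σxᵢ² + σ²/τ²).
Σxᵢyᵢ = 4·7 + 4·9 + 5·11 + 2·1 + 3·5 = 136; Σxᵢ² = 70; σ²/τ² = 4.5.
β̂_MAP = 136 / (70 + 4.5) = 136/74.5 ≈ 1.826.

β̂_MAP = 1.826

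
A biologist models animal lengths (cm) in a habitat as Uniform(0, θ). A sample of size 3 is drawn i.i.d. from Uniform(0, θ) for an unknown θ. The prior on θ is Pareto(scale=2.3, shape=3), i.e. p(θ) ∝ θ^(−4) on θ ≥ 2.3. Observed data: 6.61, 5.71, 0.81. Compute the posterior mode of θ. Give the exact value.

θ̂_MAP = 6.61

The Uniform(0, θ) likelihood is θ^(−n) for θ ≥ max(xᵢ), zero otherwise. Here max(xᵢ) = 6.61.
Posterior ∝ θ^(−4) · θ^(−3) = θ^(−7) on θ ≥ max(2.3, 6.61) = 6.61.
This density is strictly decreasing in θ, so the posterior mode lies at the lower boundary of the support.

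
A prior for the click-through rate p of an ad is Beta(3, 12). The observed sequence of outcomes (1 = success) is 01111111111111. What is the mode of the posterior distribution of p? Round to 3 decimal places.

Prior: Beta(3, 12).
Data: 13 successes in 14 trials (from the sequence). The binomial likelihood contributes p^13(1−p)^1, so the posterior is Beta(3+13, 12+1) = Beta(16, 13).
For Beta(a, b) with a, b > 1 the mode is (a−1)/(a+b−2) = 15/27 ≈ 0.556.

p̂_MAP = 0.556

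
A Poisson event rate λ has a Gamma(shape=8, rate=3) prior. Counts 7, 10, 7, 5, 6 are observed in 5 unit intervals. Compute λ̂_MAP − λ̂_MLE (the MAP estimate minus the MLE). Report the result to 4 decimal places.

Σxᵢ = 35. Posterior is Gamma(43, 8); MAP = (43−1)/8 = 42/8 ≈ 5.25000.
MLE = x̄ = 35/5 ≈ 7.00000.
Difference = 42/8 − 35/5 = -7/4 ≈ -1.7500.

MAP − MLE = -1.7500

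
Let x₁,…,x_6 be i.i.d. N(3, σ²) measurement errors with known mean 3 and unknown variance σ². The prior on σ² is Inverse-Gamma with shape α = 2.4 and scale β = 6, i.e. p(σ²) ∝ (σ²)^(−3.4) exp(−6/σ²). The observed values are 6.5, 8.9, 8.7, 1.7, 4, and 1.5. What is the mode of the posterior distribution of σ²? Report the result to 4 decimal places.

Sum of squared deviations about the known mean: SS = (6.5−3)² + (8.9−3)² + (8.7−3)² + (1.7−3)² + (4−3)² + (1.5−3)² = 84.49.
The Normal likelihood contributes (σ²)^(−n/2) exp(−SS/(2σ²)), so the posterior is Inverse-Gamma(α + n/2, β + SS/2) = Inverse-Gamma(5.4, 48.245).
The mode of Inverse-Gamma(a, b) is b/(a+1) = 48.245/6.4 ≈ 7.5383.

σ̂²_MAP = 7.5383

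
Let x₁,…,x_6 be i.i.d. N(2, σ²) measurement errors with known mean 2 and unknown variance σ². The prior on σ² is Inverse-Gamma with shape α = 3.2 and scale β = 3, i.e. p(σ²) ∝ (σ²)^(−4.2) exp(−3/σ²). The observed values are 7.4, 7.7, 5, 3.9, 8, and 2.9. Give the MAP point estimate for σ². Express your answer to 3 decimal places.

σ̂²_MAP = 8.130

Sum of squared deviations about the known mean: SS = (7.4−2)² + (7.7−2)² + (5−2)² + (3.9−2)² + (8−2)² + (2.9−2)² = 111.07.
The Normal likelihood contributes (σ²)^(−n/2) exp(−SS/(2σ²)), so the posterior is Inverse-Gamma(α + n/2, β + SS/2) = Inverse-Gamma(6.2, 58.535).
The mode of Inverse-Gamma(a, b) is b/(a+1) = 58.535/7.2 ≈ 8.130.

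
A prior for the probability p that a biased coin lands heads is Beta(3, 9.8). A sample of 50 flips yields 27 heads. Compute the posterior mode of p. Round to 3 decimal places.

p̂_MAP = 0.477

Prior: Beta(3, 9.8).
Data: 27 successes in 50 trials. The binomial likelihood contributes p^27(1−p)^23, so the posterior is Beta(3+27, 9.8+23) = Beta(30, 32.8).
For Beta(a, b) with a, b > 1 the mode is (a−1)/(a+b−2) = 29/60.8 ≈ 0.477.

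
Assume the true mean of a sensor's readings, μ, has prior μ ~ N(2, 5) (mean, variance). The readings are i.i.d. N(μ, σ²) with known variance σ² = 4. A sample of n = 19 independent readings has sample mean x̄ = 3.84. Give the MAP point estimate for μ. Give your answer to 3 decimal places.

n = 19, x̄ = 3.84.
For a Normal prior and Normal likelihood with known variance, the posterior is Normal; its mode equals its mean, the precision-weighted average.
Prior precision 1/σ₀² = 1/5 = 0.2; data precision n/σ² = 19/4 = 4.75.
μ̂ = (0.2·2 + 4.75·3.84) / (0.2 + 4.75) = 18.64/4.95 = 1864/495 ≈ 3.766.

μ̂_MAP = 3.766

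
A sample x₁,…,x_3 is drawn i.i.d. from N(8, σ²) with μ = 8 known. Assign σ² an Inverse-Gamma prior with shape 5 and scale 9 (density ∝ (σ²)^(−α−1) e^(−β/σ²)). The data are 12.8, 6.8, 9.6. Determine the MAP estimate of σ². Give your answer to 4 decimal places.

Sum of squared deviations about the known mean: SS = (12.8−8)² + (6.8−8)² + (9.6−8)² = 27.04.
The Normal likelihood contributes (σ²)^(−n/2) exp(−SS/(2σ²)), so the posterior is Inverse-Gamma(α + n/2, β + SS/2) = Inverse-Gamma(6.5, 22.52).
The mode of Inverse-Gamma(a, b) is b/(a+1) = 22.52/7.5 ≈ 3.0027.

σ̂²_MAP = 3.0027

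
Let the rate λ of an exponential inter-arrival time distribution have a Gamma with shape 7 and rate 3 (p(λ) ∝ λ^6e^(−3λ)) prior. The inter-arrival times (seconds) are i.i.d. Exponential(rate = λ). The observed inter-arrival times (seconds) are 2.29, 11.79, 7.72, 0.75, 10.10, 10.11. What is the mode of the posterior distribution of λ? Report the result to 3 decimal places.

λ̂_MAP = 0.262

The Exponential(rate=λ) likelihood is ∝ λ^n e^(−λΣtᵢ). Here n = 6 and Σtᵢ = 2.29 + 11.79 + 7.72 + 0.75 + 10.10 + 10.11 = 42.76.
Posterior ∝ λ^6e^(−3λ) · λ^6e^(−42.76λ) = λ^12e^(−45.76λ), i.e. Gamma(13, 45.76).
Mode = (a−1)/b = 12/45.76 ≈ 0.262.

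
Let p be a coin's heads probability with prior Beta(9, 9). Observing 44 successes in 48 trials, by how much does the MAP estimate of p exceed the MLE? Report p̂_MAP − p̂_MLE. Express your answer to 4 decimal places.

MAP − MLE = -0.1042

Posterior is Beta(53, 13); MAP = (53−1)/(66−2) = 52/64 ≈ 0.81250.
MLE ignores the prior: p̂_MLE = k/n = 44/48 ≈ 0.91667.
Difference = 52/64 − 44/48 = -5/48 ≈ -0.1042.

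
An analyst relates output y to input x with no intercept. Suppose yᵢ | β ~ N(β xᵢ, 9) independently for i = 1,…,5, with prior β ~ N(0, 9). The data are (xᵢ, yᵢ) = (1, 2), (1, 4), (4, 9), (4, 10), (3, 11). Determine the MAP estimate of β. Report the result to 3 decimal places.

β̂_MAP = 2.614

log p(β | y) = −Σ(yᵢ − βxᵢ)²/(2·9) − β²/(2·9) + const.
Setting the derivative to zero: Σxᵢ(yᵢ − βxᵢ)/9 − β/9 = 0, so β = Σxᵢyᵢ / (Σxᵢ² + σ²/τ²).
Σxᵢyᵢ = 1·2 + 1·4 + 4·9 + 4·10 + 3·11 = 115; Σxᵢ² = 43; σ²/τ² = 1.
β̂_MAP = 115 / (43 + 1) = 115/44 ≈ 2.614.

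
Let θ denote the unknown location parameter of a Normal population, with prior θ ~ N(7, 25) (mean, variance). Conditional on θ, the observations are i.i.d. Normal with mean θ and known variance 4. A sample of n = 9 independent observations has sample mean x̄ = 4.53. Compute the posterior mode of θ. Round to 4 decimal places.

n = 9, x̄ = 4.53.
For a Normal prior and Normal likelihood with known variance, the posterior is Normal; its mode equals its mean, the precision-weighted average.
Prior precision 1/σ₀² = 1/25 = 0.04; data precision n/σ² = 9/4 = 2.25.
θ̂ = (0.04·7 + 2.25·4.53) / (0.04 + 2.25) = 10.4725/2.29 = 4189/916 ≈ 4.5731.

θ̂_MAP = 4.5731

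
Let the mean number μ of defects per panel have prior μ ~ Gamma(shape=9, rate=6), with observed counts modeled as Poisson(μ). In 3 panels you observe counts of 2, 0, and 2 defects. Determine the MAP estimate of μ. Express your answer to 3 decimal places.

μ̂_MAP = 1.333

Σxᵢ = 2+0+2 = 4, with n = 3.
Posterior ∝ μ^8e^(−6μ) · μ^4e^(−3μ) = μ^12e^(−9μ), i.e. Gamma(shape=13, rate=9).
The mode of a Gamma(a, b) with a ≥ 1 (shape–rate) is (a−1)/b = 12/9 ≈ 1.333.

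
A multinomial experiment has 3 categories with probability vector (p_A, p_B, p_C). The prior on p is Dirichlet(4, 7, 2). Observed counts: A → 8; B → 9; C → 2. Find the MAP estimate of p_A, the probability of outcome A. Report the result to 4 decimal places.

The posterior is Dirichlet(αᵢ + nᵢ) = Dirichlet(12, 16, 4).
For a Dirichlet(a₁,…,a_K) with all aᵢ > 1, the mode has j-th component (aⱼ − 1)/(Σaᵢ − K).
Here Σaᵢ = 32 and K = 3, so p_A = (12 − 1)/(32 − 3) = 11/29 ≈ 0.3793.

MAP estimate of p_A = 0.3793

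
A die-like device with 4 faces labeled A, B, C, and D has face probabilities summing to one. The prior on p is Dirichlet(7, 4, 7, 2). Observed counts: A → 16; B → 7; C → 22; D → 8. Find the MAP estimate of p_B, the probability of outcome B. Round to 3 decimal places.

MAP estimate of p_B = 0.145

The posterior is Dirichlet(αᵢ + nᵢ) = Dirichlet(23, 11, 29, 10).
For a Dirichlet(a₁,…,a_K) with all aᵢ > 1, the mode has j-th component (aⱼ − 1)/(Σaᵢ − K).
Here Σaᵢ = 73 and K = 4, so p_B = (11 − 1)/(73 − 4) = 10/69 ≈ 0.145.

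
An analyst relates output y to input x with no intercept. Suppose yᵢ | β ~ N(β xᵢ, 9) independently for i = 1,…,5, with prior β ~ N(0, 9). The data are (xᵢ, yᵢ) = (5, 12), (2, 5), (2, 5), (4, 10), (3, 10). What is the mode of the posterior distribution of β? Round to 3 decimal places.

log p(β | y) = −Σ(yᵢ − βxᵢ)²/(2·9) − β²/(2·9) + const.
Setting the derivative to zero: Σxᵢ(yᵢ − βxᵢ)/9 − β/9 = 0, so β = Σxᵢyᵢ / (Σxᵢ² + σ²/τ²).
Σxᵢyᵢ = 5·12 + 2·5 + 2·5 + 4·10 + 3·10 = 150; Σxᵢ² = 58; σ²/τ² = 1.
β̂_MAP = 150 / (58 + 1) = 150/59 ≈ 2.542.

β̂_MAP = 2.542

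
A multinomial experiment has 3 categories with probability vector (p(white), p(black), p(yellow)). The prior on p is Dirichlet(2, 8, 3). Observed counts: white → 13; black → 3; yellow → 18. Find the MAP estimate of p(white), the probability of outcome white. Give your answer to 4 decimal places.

The posterior is Dirichlet(αᵢ + nᵢ) = Dirichlet(15, 11, 21).
For a Dirichlet(a₁,…,a_K) with all aᵢ > 1, the mode has j-th component (aⱼ − 1)/(Σaᵢ − K).
Here Σaᵢ = 47 and K = 3, so p(white) = (15 − 1)/(47 − 3) = 14/44 ≈ 0.3182.

MAP estimate of p(white) = 0.3182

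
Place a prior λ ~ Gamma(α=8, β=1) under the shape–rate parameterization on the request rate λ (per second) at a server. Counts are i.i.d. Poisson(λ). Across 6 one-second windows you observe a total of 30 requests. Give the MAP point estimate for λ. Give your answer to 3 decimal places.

Σxᵢ = 30, n = 6.
Posterior ∝ λ^7e^(−1λ) · λ^30e^(−6λ) = λ^37e^(−7λ), i.e. Gamma(shape=38, rate=7).
The mode of a Gamma(a, b) with a ≥ 1 (shape–rate) is (a−1)/b = 37/7 ≈ 5.286.

λ̂_MAP = 5.286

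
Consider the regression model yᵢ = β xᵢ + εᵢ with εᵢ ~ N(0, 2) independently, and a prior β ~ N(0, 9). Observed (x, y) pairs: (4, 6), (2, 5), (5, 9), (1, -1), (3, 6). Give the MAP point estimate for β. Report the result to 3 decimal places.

β̂_MAP = 1.738

log p(β | y) = −Σ(yᵢ − βxᵢ)²/(2·2) − β²/(2·9) + const.
Setting the derivative to zero: Σxᵢ(yᵢ − βxᵢ)/2 − β/9 = 0, so β = Σxᵢyᵢ / (Σxᵢ² + σ²/τ²).
Σxᵢyᵢ = 4·6 + 2·5 + 5·9 + 1·(-1) + 3·6 = 96; Σxᵢ² = 55; σ²/τ² = 2/9.
β̂_MAP = 96 / (55 + 2/9) = 96/(497/9) = 864/497 ≈ 1.738.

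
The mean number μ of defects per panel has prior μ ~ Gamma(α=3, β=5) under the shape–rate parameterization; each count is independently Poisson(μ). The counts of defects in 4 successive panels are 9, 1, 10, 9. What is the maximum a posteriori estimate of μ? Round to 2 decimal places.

Σxᵢ = 9+1+10+9 = 29, with n = 4.
Posterior ∝ μ^2e^(−5μ) · μ^29e^(−4μ) = μ^31e^(−9μ), i.e. Gamma(shape=32, rate=9).
The mode of a Gamma(a, b) with a ≥ 1 (shape–rate) is (a−1)/b = 31/9 ≈ 3.44.

μ̂_MAP = 3.44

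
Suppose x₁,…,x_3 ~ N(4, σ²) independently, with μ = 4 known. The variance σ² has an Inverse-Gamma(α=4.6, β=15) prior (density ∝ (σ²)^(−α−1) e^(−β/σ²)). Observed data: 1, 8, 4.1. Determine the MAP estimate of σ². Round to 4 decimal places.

σ̂²_MAP = 3.8739

Sum of squared deviations about the known mean: SS = (1−4)² + (8−4)² + (4.1−4)² = 25.01.
The Normal likelihood contributes (σ²)^(−n/2) exp(−SS/(2σ²)), so the posterior is Inverse-Gamma(α + n/2, β + SS/2) = Inverse-Gamma(6.1, 27.505).
The mode of Inverse-Gamma(a, b) is b/(a+1) = 27.505/7.1 ≈ 3.8739.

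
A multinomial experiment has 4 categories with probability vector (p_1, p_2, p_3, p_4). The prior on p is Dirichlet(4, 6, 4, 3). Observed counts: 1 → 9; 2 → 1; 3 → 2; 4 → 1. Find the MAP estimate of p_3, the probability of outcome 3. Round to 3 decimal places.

The posterior is Dirichlet(αᵢ + nᵢ) = Dirichlet(13, 7, 6, 4).
For a Dirichlet(a₁,…,a_K) with all aᵢ > 1, the mode has j-th component (aⱼ − 1)/(Σaᵢ − K).
Here Σaᵢ = 30 and K = 4, so p_3 = (6 − 1)/(30 − 4) = 5/26 ≈ 0.192.

MAP estimate: 0.192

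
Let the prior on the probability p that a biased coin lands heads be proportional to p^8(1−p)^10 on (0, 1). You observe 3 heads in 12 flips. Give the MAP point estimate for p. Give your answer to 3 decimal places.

p̂_MAP = 0.367

The prior density ∝ p^8(1−p)^10 is the kernel of Beta(9, 11).
Data: 3 successes in 12 trials. The binomial likelihood contributes p^3(1−p)^9, so the posterior is Beta(9+3, 11+9) = Beta(12, 20).
For Beta(a, b) with a, b > 1 the mode is (a−1)/(a+b−2) = 11/30 ≈ 0.367.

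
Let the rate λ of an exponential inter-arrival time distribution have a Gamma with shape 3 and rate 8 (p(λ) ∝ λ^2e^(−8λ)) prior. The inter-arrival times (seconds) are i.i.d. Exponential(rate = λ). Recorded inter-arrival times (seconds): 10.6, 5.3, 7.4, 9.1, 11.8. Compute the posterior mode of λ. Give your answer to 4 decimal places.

The Exponential(rate=λ) likelihood is ∝ λ^n e^(−λΣtᵢ). Here n = 5 and Σtᵢ = 10.6 + 5.3 + 7.4 + 9.1 + 11.8 = 44.2.
Posterior ∝ λ^2e^(−8λ) · λ^5e^(−44.2λ) = λ^7e^(−52.2λ), i.e. Gamma(8, 52.2).
Mode = (a−1)/b = 7/52.2 ≈ 0.1341.

λ̂_MAP = 0.1341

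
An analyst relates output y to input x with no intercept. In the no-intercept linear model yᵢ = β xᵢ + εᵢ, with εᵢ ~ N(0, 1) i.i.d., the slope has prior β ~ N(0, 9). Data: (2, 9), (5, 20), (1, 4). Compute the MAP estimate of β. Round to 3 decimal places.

log p(β | y) = −Σ(yᵢ − βxᵢ)²/(2·1) − β²/(2·9) + const.
Setting the derivative to zero: Σxᵢ(yᵢ − βxᵢ)/1 − β/9 = 0, so β = Σxᵢyᵢ / (Σxᵢ² + σ²/τ²).
Σxᵢyᵢ = 2·9 + 5·20 + 1·4 = 122; Σxᵢ² = 30; σ²/τ² = 1/9.
β̂_MAP = 122 / (30 + 1/9) = 122/(271/9) = 1098/271 ≈ 4.052.

β̂_MAP = 4.052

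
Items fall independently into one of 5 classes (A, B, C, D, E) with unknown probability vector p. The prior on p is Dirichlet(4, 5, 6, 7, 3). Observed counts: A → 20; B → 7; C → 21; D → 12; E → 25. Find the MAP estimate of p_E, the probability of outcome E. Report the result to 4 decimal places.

MAP estimate of p_E = 0.2571

The posterior is Dirichlet(αᵢ + nᵢ) = Dirichlet(24, 12, 27, 19, 28).
For a Dirichlet(a₁,…,a_K) with all aᵢ > 1, the mode has j-th component (aⱼ − 1)/(Σaᵢ − K).
Here Σaᵢ = 110 and K = 5, so p_E = (28 − 1)/(110 − 5) = 27/105 ≈ 0.2571.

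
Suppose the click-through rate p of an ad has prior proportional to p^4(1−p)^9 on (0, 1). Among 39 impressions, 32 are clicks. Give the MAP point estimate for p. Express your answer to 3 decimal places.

p̂_MAP = 0.692

The prior density ∝ p^4(1−p)^9 is the kernel of Beta(5, 10).
Data: 32 successes in 39 trials. The binomial likelihood contributes p^32(1−p)^7, so the posterior is Beta(5+32, 10+7) = Beta(37, 17).
For Beta(a, b) with a, b > 1 the mode is (a−1)/(a+b−2) = 36/52 ≈ 0.692.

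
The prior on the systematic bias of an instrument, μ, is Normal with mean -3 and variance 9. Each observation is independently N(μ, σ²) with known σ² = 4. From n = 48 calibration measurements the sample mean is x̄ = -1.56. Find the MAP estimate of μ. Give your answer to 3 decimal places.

μ̂_MAP = -1.573

n = 48, x̄ = -1.56.
For a Normal prior and Normal likelihood with known variance, the posterior is Normal; its mode equals its mean, the precision-weighted average.
Prior precision 1/σ₀² = 1/9; data precision n/σ² = 48/4 = 12.
μ̂ = ((1/9)·(-3) + 12·(-1.56)) / (1/9 + 12) = (-1429/75)/(109/9) = -4287/2725 ≈ -1.573.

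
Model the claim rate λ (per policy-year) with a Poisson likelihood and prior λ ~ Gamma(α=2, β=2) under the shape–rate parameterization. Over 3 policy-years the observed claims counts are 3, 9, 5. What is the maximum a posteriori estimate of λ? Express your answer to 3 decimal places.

λ̂_MAP = 3.600

Σxᵢ = 3+9+5 = 17, with n = 3.
Posterior ∝ λe^(−2λ) · λ^17e^(−3λ) = λ^18e^(−5λ), i.e. Gamma(shape=19, rate=5).
The mode of a Gamma(a, b) with a ≥ 1 (shape–rate) is (a−1)/b = 18/5 ≈ 3.600.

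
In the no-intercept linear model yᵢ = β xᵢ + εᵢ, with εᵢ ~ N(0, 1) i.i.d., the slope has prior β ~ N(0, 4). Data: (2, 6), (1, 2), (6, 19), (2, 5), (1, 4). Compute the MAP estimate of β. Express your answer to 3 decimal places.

log p(β | y) = −Σ(yᵢ − βxᵢ)²/(2·1) − β²/(2·4) + const.
Setting the derivative to zero: Σxᵢ(yᵢ − βxᵢ)/1 − β/4 = 0, so β = Σxᵢyᵢ / (Σxᵢ² + σ²/τ²).
Σxᵢyᵢ = 2·6 + 1·2 + 6·19 + 2·5 + 1·4 = 142; Σxᵢ² = 46; σ²/τ² = 0.25.
β̂_MAP = 142 / (46 + 0.25) = 142/46.25 ≈ 3.070.

β̂_MAP = 3.070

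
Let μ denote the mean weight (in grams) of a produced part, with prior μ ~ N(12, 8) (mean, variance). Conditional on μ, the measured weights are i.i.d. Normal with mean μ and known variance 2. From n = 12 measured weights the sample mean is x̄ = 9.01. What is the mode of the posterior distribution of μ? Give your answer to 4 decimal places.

μ̂_MAP = 9.0710

n = 12, x̄ = 9.01.
For a Normal prior and Normal likelihood with known variance, the posterior is Normal; its mode equals its mean, the precision-weighted average.
Prior precision 1/σ₀² = 1/8 = 0.125; data precision n/σ² = 12/2 = 6.
μ̂ = (0.125·12 + 6·9.01) / (0.125 + 6) = 55.56/6.125 = 11112/1225 ≈ 9.0710.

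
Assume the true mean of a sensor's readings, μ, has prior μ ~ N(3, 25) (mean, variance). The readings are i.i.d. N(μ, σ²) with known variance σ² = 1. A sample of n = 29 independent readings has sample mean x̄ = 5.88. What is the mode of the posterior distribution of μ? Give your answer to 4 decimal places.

μ̂_MAP = 5.8760

n = 29, x̄ = 5.88.
For a Normal prior and Normal likelihood with known variance, the posterior is Normal; its mode equals its mean, the precision-weighted average.
Prior precision 1/σ₀² = 1/25 = 0.04; data precision n/σ² = 29/1 = 29.
μ̂ = (0.04·3 + 29·5.88) / (0.04 + 29) = 170.64/29.04 = 711/121 ≈ 5.8760.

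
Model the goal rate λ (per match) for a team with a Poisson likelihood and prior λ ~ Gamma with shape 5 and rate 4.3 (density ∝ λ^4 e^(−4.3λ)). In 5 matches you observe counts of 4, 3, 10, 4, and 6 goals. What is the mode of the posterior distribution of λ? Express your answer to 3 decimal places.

λ̂_MAP = 3.333

Σxᵢ = 4+3+10+4+6 = 27, with n = 5.
Posterior ∝ λ^4e^(−4.3λ) · λ^27e^(−5λ) = λ^31e^(−9.3λ), i.e. Gamma(shape=32, rate=9.3).
The mode of a Gamma(a, b) with a ≥ 1 (shape–rate) is (a−1)/b = 31/9.3 ≈ 3.333.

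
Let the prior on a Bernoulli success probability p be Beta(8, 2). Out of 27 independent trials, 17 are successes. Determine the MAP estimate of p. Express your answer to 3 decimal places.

Prior: Beta(8, 2).
Data: 17 successes in 27 trials. The binomial likelihood contributes p^17(1−p)^10, so the posterior is Beta(8+17, 2+10) = Beta(25, 12).
For Beta(a, b) with a, b > 1 the mode is (a−1)/(a+b−2) = 24/35 ≈ 0.686.

p̂_MAP = 0.686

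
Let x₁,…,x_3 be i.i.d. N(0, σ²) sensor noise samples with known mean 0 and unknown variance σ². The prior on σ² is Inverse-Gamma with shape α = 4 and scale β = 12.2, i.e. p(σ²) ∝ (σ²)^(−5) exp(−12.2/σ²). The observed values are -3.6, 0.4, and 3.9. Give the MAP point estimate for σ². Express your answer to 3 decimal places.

σ̂²_MAP = 4.056

Sum of squared deviations about the known mean: SS = (-3.6−0)² + (0.4−0)² + (3.9−0)² = 28.33.
The Normal likelihood contributes (σ²)^(−n/2) exp(−SS/(2σ²)), so the posterior is Inverse-Gamma(α + n/2, β + SS/2) = Inverse-Gamma(5.5, 26.365).
The mode of Inverse-Gamma(a, b) is b/(a+1) = 26.365/6.5 ≈ 4.056.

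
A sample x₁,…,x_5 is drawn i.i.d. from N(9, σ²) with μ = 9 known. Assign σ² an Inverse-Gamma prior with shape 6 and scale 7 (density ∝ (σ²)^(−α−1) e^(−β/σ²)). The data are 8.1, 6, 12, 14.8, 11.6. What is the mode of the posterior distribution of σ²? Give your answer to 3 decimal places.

Sum of squared deviations about the known mean: SS = (8.1−9)² + (6−9)² + (12−9)² + (14.8−9)² + (11.6−9)² = 59.21.
The Normal likelihood contributes (σ²)^(−n/2) exp(−SS/(2σ²)), so the posterior is Inverse-Gamma(α + n/2, β + SS/2) = Inverse-Gamma(8.5, 36.605).
The mode of Inverse-Gamma(a, b) is b/(a+1) = 36.605/9.5 ≈ 3.853.

σ̂²_MAP = 3.853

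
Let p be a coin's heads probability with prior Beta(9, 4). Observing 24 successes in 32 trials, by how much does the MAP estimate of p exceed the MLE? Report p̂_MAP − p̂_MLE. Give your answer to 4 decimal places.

MAP − MLE = -0.0058

Posterior is Beta(33, 12); MAP = (33−1)/(45−2) = 32/43 ≈ 0.74419.
MLE ignores the prior: p̂_MLE = k/n = 24/32 ≈ 0.75000.
Difference = 32/43 − 24/32 = -1/172 ≈ -0.0058.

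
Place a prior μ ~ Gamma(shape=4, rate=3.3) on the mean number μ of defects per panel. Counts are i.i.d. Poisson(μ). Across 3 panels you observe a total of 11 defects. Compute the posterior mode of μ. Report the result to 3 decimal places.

μ̂_MAP = 2.222

Σxᵢ = 11, n = 3.
Posterior ∝ μ^3e^(−3.3μ) · μ^11e^(−3μ) = μ^14e^(−6.3μ), i.e. Gamma(shape=15, rate=6.3).
The mode of a Gamma(a, b) with a ≥ 1 (shape–rate) is (a−1)/b = 14/6.3 ≈ 2.222.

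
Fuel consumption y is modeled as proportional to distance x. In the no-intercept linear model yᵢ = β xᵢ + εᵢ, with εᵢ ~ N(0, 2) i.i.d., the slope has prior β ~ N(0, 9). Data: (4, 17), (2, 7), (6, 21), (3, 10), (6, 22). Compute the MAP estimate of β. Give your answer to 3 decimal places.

log p(β | y) = −Σ(yᵢ − βxᵢ)²/(2·2) − β²/(2·9) + const.
Setting the derivative to zero: Σxᵢ(yᵢ − βxᵢ)/2 − β/9 = 0, so β = Σxᵢyᵢ / (Σxᵢ² + σ²/τ²).
Σxᵢyᵢ = 4·17 + 2·7 + 6·21 + 3·10 + 6·22 = 370; Σxᵢ² = 101; σ²/τ² = 2/9.
β̂_MAP = 370 / (101 + 2/9) = 370/(911/9) = 3330/911 ≈ 3.655.

β̂_MAP = 3.655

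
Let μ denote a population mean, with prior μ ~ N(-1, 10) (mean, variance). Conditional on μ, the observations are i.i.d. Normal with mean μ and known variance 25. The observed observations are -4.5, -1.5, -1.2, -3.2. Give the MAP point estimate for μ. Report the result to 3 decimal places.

μ̂_MAP = -1.985

n = 4; x̄ = ((-4.5) + (-1.5) + (-1.2) + (-3.2))/4 = -10.4/4 = -2.6.
For a Normal prior and Normal likelihood with known variance, the posterior is Normal; its mode equals its mean, the precision-weighted average.
Prior precision 1/σ₀² = 1/10 = 0.1; data precision n/σ² = 4/25 = 0.16.
μ̂ = (0.1·(-1) + 0.16·(-2.6)) / (0.1 + 0.16) = (-0.516)/0.26 = -129/65 ≈ -1.985.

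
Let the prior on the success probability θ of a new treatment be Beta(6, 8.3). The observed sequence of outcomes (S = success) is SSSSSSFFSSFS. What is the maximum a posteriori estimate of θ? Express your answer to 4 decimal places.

Prior: Beta(6, 8.3).
Data: 9 successes in 12 trials (from the sequence). The binomial likelihood contributes θ^9(1−θ)^3, so the posterior is Beta(6+9, 8.3+3) = Beta(15, 11.3).
For Beta(a, b) with a, b > 1 the mode is (a−1)/(a+b−2) = 14/24.3 ≈ 0.5761.

θ̂_MAP = 0.5761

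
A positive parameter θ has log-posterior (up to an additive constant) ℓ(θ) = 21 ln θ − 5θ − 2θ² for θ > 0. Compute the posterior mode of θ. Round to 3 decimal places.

θ̂_MAP = 1.750

ℓ'(θ) = 21/θ − 5 − 4θ. Setting this to zero and multiplying by θ: 4θ² + 5θ − 21 = 0.
θ = (−5 + √(5² + 4·4·21)) / (2·4) = (−5 + √361) / 8 = (−5 + 19)/8 = 7/4.
ℓ''(θ) = −21/θ² − 4 < 0, confirming a maximum.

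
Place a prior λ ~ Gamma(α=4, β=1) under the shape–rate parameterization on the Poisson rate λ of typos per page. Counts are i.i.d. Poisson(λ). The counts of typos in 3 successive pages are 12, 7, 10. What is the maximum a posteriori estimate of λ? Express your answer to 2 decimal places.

λ̂_MAP = 8.00

Σxᵢ = 12+7+10 = 29, with n = 3.
Posterior ∝ λ^3e^(−1λ) · λ^29e^(−3λ) = λ^32e^(−4λ), i.e. Gamma(shape=33, rate=4).
The mode of a Gamma(a, b) with a ≥ 1 (shape–rate) is (a−1)/b = 32/4 ≈ 8.00.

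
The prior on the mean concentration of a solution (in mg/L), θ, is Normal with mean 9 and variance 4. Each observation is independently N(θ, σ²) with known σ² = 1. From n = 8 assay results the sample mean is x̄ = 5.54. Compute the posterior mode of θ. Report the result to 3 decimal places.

θ̂_MAP = 5.645

n = 8, x̄ = 5.54.
For a Normal prior and Normal likelihood with known variance, the posterior is Normal; its mode equals its mean, the precision-weighted average.
Prior precision 1/σ₀² = 1/4 = 0.25; data precision n/σ² = 8/1 = 8.
θ̂ = (0.25·9 + 8·5.54) / (0.25 + 8) = 46.57/8.25 = 4657/825 ≈ 5.645.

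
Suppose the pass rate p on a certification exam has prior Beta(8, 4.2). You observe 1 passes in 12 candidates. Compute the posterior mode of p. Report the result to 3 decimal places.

Prior: Beta(8, 4.2).
Data: 1 success in 12 trials. The binomial likelihood contributes p(1−p)^11, so the posterior is Beta(8+1, 4.2+11) = Beta(9, 15.2).
For Beta(a, b) with a, b > 1 the mode is (a−1)/(a+b−2) = 8/22.2 ≈ 0.360.

p̂_MAP = 0.360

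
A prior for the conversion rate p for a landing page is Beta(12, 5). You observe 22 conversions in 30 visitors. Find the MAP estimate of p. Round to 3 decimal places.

p̂_MAP = 0.733

Prior: Beta(12, 5).
Data: 22 successes in 30 trials. The binomial likelihood contributes p^22(1−p)^8, so the posterior is Beta(12+22, 5+8) = Beta(34, 13).
For Beta(a, b) with a, b > 1 the mode is (a−1)/(a+b−2) = 33/45 ≈ 0.733.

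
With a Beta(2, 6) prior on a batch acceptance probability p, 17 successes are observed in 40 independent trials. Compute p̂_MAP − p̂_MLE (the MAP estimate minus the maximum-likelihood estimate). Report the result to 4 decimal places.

MAP − MLE = -0.0337

Posterior is Beta(19, 29); MAP = (19−1)/(48−2) = 18/46 ≈ 0.39130.
MLE ignores the prior: p̂_MLE = k/n = 17/40 ≈ 0.42500.
Difference = 18/46 − 17/40 = -31/920 ≈ -0.0337.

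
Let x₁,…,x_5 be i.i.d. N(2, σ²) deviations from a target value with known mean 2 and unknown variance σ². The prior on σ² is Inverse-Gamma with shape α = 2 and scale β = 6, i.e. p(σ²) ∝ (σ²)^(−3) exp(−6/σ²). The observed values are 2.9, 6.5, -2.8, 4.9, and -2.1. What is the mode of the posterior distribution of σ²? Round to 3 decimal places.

Sum of squared deviations about the known mean: SS = (2.9−2)² + (6.5−2)² + (-2.8−2)² + (4.9−2)² + (-2.1−2)² = 69.32.
The Normal likelihood contributes (σ²)^(−n/2) exp(−SS/(2σ²)), so the posterior is Inverse-Gamma(α + n/2, β + SS/2) = Inverse-Gamma(4.5, 40.66).
The mode of Inverse-Gamma(a, b) is b/(a+1) = 40.66/5.5 ≈ 7.393.

σ̂²_MAP = 7.393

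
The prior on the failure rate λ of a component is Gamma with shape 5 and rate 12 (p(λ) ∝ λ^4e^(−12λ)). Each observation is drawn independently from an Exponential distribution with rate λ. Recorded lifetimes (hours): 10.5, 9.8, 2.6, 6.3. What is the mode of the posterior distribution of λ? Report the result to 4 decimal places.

λ̂_MAP = 0.1942

The Exponential(rate=λ) likelihood is ∝ λ^n e^(−λΣtᵢ). Here n = 4 and Σtᵢ = 10.5 + 9.8 + 2.6 + 6.3 = 29.2.
Posterior ∝ λ^4e^(−12λ) · λ^4e^(−29.2λ) = λ^8e^(−41.2λ), i.e. Gamma(9, 41.2).
Mode = (a−1)/b = 8/41.2 ≈ 0.1942.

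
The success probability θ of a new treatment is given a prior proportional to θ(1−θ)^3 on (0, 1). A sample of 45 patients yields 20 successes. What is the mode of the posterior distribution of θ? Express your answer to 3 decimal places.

θ̂_MAP = 0.429

The prior density ∝ θ(1−θ)^3 is the kernel of Beta(2, 4).
Data: 20 successes in 45 trials. The binomial likelihood contributes θ^20(1−θ)^25, so the posterior is Beta(2+20, 4+25) = Beta(22, 29).
For Beta(a, b) with a, b > 1 the mode is (a−1)/(a+b−2) = 21/49 ≈ 0.429.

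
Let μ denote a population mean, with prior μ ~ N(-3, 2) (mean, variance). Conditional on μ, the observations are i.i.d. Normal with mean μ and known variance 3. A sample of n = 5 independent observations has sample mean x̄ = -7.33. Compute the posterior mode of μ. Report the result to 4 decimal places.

n = 5, x̄ = -7.33.
For a Normal prior and Normal likelihood with known variance, the posterior is Normal; its mode equals its mean, the precision-weighted average.
Prior precision 1/σ₀² = 1/2 = 0.5; data precision n/σ² = 5/3.
μ̂ = (0.5·(-3) + (5/3)·(-7.33)) / (0.5 + 5/3) = (-823/60)/(13/6) = -823/130 ≈ -6.3308.

μ̂_MAP = -6.3308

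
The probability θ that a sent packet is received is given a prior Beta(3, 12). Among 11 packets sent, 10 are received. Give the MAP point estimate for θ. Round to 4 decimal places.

Prior: Beta(3, 12).
Data: 10 successes in 11 trials. The binomial likelihood contributes θ^10(1−θ)^1, so the posterior is Beta(3+10, 12+1) = Beta(13, 13).
For Beta(a, b) with a, b > 1 the mode is (a−1)/(a+b−2) = 12/24 ≈ 0.5000.

θ̂_MAP = 0.5000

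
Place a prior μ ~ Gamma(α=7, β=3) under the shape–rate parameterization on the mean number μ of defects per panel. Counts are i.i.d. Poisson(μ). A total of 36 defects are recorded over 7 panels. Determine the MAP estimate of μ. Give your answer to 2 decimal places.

μ̂_MAP = 4.20

Σxᵢ = 36, n = 7.
Posterior ∝ μ^6e^(−3μ) · μ^36e^(−7μ) = μ^42e^(−10μ), i.e. Gamma(shape=43, rate=10).
The mode of a Gamma(a, b) with a ≥ 1 (shape–rate) is (a−1)/b = 42/10 ≈ 4.20.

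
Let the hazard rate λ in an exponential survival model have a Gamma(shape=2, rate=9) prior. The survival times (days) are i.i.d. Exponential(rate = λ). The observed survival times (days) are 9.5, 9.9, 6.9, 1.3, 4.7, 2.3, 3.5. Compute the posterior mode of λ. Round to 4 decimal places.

λ̂_MAP = 0.1699

The Exponential(rate=λ) likelihood is ∝ λ^n e^(−λΣtᵢ). Here n = 7 and Σtᵢ = 9.5 + 9.9 + 6.9 + 1.3 + 4.7 + 2.3 + 3.5 = 38.1.
Posterior ∝ λe^(−9λ) · λ^7e^(−38.1λ) = λ^8e^(−47.1λ), i.e. Gamma(9, 47.1).
Mode = (a−1)/b = 8/47.1 ≈ 0.1699.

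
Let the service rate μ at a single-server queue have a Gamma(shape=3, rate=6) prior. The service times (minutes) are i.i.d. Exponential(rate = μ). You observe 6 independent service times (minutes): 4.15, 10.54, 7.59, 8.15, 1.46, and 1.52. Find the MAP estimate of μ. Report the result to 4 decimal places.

μ̂_MAP = 0.2030

The Exponential(rate=μ) likelihood is ∝ μ^n e^(−μΣtᵢ). Here n = 6 and Σtᵢ = 4.15 + 10.54 + 7.59 + 8.15 + 1.46 + 1.52 = 33.41.
Posterior ∝ μ^2e^(−6μ) · μ^6e^(−33.41μ) = μ^8e^(−39.41μ), i.e. Gamma(9, 39.41).
Mode = (a−1)/b = 8/39.41 ≈ 0.2030.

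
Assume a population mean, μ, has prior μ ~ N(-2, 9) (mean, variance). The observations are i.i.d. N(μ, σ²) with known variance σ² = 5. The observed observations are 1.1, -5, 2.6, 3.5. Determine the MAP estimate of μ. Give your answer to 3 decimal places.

n = 4; x̄ = (1.1 + (-5) + 2.6 + 3.5)/4 = 2.2/4 = 0.55.
For a Normal prior and Normal likelihood with known variance, the posterior is Normal; its mode equals its mean, the precision-weighted average.
Prior precision 1/σ₀² = 1/9; data precision n/σ² = 4/5 = 0.8.
μ̂ = ((1/9)·(-2) + 0.8·0.55) / (1/9 + 0.8) = (49/225)/(41/45) = 49/205 ≈ 0.239.

μ̂_MAP = 0.239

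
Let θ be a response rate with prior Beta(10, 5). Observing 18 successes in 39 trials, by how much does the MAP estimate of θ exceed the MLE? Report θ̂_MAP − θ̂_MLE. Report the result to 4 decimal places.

Posterior is Beta(28, 26); MAP = (28−1)/(54−2) = 27/52 ≈ 0.51923.
MLE ignores the prior: θ̂_MLE = k/n = 18/39 ≈ 0.46154.
Difference = 27/52 − 18/39 = 3/52 ≈ 0.0577.

MAP − MLE = 0.0577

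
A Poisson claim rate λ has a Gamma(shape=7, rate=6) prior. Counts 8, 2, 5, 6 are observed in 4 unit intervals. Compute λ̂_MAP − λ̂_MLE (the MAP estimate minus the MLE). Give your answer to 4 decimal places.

MAP − MLE = -2.5500

Σxᵢ = 21. Posterior is Gamma(28, 10); MAP = (28−1)/10 = 27/10 ≈ 2.70000.
MLE = x̄ = 21/4 ≈ 5.25000.
Difference = 27/10 − 21/4 = -51/20 ≈ -2.5500.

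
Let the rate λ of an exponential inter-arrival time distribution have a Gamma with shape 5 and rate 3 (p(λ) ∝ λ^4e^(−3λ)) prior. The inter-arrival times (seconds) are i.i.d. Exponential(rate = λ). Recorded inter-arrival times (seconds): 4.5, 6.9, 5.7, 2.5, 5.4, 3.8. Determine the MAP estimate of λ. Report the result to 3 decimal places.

The Exponential(rate=λ) likelihood is ∝ λ^n e^(−λΣtᵢ). Here n = 6 and Σtᵢ = 4.5 + 6.9 + 5.7 + 2.5 + 5.4 + 3.8 = 28.8.
Posterior ∝ λ^4e^(−3λ) · λ^6e^(−28.8λ) = λ^10e^(−31.8λ), i.e. Gamma(11, 31.8).
Mode = (a−1)/b = 10/31.8 ≈ 0.314.

λ̂_MAP = 0.314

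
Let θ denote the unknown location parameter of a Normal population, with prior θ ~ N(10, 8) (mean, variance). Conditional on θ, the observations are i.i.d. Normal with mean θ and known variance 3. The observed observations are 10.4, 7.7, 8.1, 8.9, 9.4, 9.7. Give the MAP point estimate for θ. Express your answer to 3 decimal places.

n = 6; x̄ = (10.4 + 7.7 + 8.1 + 8.9 + 9.4 + 9.7)/6 = 54.2/6 = 271/30 ≈ 9.0333.
For a Normal prior and Normal likelihood with known variance, the posterior is Normal; its mode equals its mean, the precision-weighted average.
Prior precision 1/σ₀² = 1/8 = 0.125; data precision n/σ² = 6/3 = 2.
θ̂ = (0.125·10 + 2·(271/30)) / (0.125 + 2) = (1159/60)/2.125 = 2318/255 ≈ 9.090.

θ̂_MAP = 9.090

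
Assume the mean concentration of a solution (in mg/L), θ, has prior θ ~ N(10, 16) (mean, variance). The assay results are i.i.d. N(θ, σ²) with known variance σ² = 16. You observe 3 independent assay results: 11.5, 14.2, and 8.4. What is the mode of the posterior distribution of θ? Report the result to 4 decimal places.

θ̂_MAP = 11.0250

n = 3; x̄ = (11.5 + 14.2 + 8.4)/3 = 34.1/3 = 341/30 ≈ 11.3667.
For a Normal prior and Normal likelihood with known variance, the posterior is Normal; its mode equals its mean, the precision-weighted average.
Prior precision 1/σ₀² = 1/16 = 0.0625; data precision n/σ² = 3/16 = 0.1875.
θ̂ = (0.0625·10 + 0.1875·(341/30)) / (0.0625 + 0.1875) = 2.75625/0.25 = 11.0250.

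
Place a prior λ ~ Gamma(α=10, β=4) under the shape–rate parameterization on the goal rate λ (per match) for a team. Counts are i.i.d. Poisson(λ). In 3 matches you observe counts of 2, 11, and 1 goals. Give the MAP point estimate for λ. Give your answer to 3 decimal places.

Σxᵢ = 2+11+1 = 14, with n = 3.
Posterior ∝ λ^9e^(−4λ) · λ^14e^(−3λ) = λ^23e^(−7λ), i.e. Gamma(shape=24, rate=7).
The mode of a Gamma(a, b) with a ≥ 1 (shape–rate) is (a−1)/b = 23/7 ≈ 3.286.

λ̂_MAP = 3.286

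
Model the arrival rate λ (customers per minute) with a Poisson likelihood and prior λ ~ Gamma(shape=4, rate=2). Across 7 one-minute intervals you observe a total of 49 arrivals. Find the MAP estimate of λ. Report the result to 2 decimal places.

Σxᵢ = 49, n = 7.
Posterior ∝ λ^3e^(−2λ) · λ^49e^(−7λ) = λ^52e^(−9λ), i.e. Gamma(shape=53, rate=9).
The mode of a Gamma(a, b) with a ≥ 1 (shape–rate) is (a−1)/b = 52/9 ≈ 5.78.

λ̂_MAP = 5.78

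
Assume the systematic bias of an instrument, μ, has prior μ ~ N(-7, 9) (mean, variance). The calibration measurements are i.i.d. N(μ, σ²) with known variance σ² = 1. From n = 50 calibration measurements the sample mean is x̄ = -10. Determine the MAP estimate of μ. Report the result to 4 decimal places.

n = 50, x̄ = -10.
For a Normal prior and Normal likelihood with known variance, the posterior is Normal; its mode equals its mean, the precision-weighted average.
Prior precision 1/σ₀² = 1/9; data precision n/σ² = 50/1 = 50.
μ̂ = ((1/9)·(-7) + 50·(-10)) / (1/9 + 50) = (-4507/9)/(451/9) = -4507/451 ≈ -9.9933.

μ̂_MAP = -9.9933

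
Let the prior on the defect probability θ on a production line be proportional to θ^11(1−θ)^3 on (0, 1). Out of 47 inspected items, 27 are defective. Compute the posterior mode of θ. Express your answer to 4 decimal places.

θ̂_MAP = 0.6230

The prior density ∝ θ^11(1−θ)^3 is the kernel of Beta(12, 4).
Data: 27 successes in 47 trials. The binomial likelihood contributes θ^27(1−θ)^20, so the posterior is Beta(12+27, 4+20) = Beta(39, 24).
For Beta(a, b) with a, b > 1 the mode is (a−1)/(a+b−2) = 38/61 ≈ 0.6230.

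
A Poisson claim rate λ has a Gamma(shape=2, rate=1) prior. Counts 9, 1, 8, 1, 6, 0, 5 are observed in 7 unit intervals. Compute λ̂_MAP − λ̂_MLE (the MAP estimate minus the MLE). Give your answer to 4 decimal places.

MAP − MLE = -0.4107

Σxᵢ = 30. Posterior is Gamma(32, 8); MAP = (32−1)/8 = 31/8 ≈ 3.87500.
MLE = x̄ = 30/7 ≈ 4.28571.
Difference = 31/8 − 30/7 = -23/56 ≈ -0.4107.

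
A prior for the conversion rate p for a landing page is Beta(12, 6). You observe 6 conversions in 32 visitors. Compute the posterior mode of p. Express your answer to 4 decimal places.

p̂_MAP = 0.3542

Prior: Beta(12, 6).
Data: 6 successes in 32 trials. The binomial likelihood contributes p^6(1−p)^26, so the posterior is Beta(12+6, 6+26) = Beta(18, 32).
For Beta(a, b) with a, b > 1 the mode is (a−1)/(a+b−2) = 17/48 ≈ 0.3542.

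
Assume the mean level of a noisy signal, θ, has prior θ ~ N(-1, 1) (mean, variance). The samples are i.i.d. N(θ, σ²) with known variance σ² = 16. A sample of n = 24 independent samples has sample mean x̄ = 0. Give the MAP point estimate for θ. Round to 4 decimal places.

n = 24, x̄ = 0.
For a Normal prior and Normal likelihood with known variance, the posterior is Normal; its mode equals its mean, the precision-weighted average.
Prior precision 1/σ₀² = 1/1 = 1; data precision n/σ² = 24/16 = 1.5.
θ̂ = (1·(-1) + 1.5·0) / (1 + 1.5) = (-1)/2.5 = -0.4000.

θ̂_MAP = -0.4000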